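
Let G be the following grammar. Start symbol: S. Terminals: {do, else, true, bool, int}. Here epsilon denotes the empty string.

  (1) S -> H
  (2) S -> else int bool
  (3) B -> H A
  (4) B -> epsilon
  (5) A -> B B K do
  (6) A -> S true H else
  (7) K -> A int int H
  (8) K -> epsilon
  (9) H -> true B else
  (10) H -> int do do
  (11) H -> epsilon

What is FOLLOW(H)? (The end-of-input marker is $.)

FIRST(H): from H->true B else we get {true}; from H->int do do we get {int}; from H->epsilon we get {epsilon}. So FIRST(H) = {epsilon, int, true}.
FIRST(S): from S->H we get {epsilon, int, true}; from S->else int bool we get {else}. So FIRST(S) = {epsilon, else, int, true}.
FIRST(B): from B->H A we get {do, else, int, true}; from B->epsilon we get {epsilon}. So FIRST(B) = {epsilon, do, else, int, true}.
FIRST(A): from A->B B K do we get {do, else, int, true}; from A->S true H else we get {else, int, true}. So FIRST(A) = {do, else, int, true}.
FIRST(K): from K->A int int H we get {do, else, int, true}; from K->epsilon we get {epsilon}. So FIRST(K) = {epsilon, do, else, int, true}.
FOLLOW(S) includes $ since S is the start symbol.
FOLLOW(S): in A->S true H else, S is followed by true H else with FIRST {true}. Thus FOLLOW(S) = {$, true}.
FOLLOW(B): in A->B B K do (occurrence 1), B is followed by B K do with FIRST {do, else, int, true}; in A->B B K do (occurrence 2), B is followed by K do with FIRST {do, else, int, true}; in H->true B else, B is followed by else with FIRST {else}. Thus FOLLOW(B) = {do, else, int, true}.
FOLLOW(A): in B->H A, the suffix after A is empty, so FOLLOW(A) ⊇ FOLLOW(B) = {do, else, int, true}; in K->A int int H, A is followed by int int H with FIRST {int}. Thus FOLLOW(A) = {do, else, int, true}.
FOLLOW(K): in A->B B K do, K is followed by do with FIRST {do}. Thus FOLLOW(K) = {do}.
FOLLOW(H): in S->H, the suffix after H is empty, so FOLLOW(H) ⊇ FOLLOW(S) = {$, true}; in B->H A, H is followed by A with FIRST {do, else, int, true}; in A->S true H else, H is followed by else with FIRST {else}; in K->A int int H, the suffix after H is empty, so FOLLOW(H) ⊇ FOLLOW(K) = {do}. Thus FOLLOW(H) = {$, do, else, int, true}.

{$, do, else, int, true}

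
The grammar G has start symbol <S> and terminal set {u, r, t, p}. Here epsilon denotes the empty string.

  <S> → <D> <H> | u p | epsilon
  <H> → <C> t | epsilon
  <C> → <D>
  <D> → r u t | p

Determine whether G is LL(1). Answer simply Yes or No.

Yes

FIRST(<S>) = {epsilon, p, r, u}
FIRST(<H>) = {epsilon, p, r}
FIRST(<C>) = {p, r}
FIRST(<D>) = {p, r}
FOLLOW(<S>) = {$}
FOLLOW(<H>) = {$}
FOLLOW(<C>) = {t}
FOLLOW(<D>) = {$, p, r, t}
Each cell of M receives at most one production.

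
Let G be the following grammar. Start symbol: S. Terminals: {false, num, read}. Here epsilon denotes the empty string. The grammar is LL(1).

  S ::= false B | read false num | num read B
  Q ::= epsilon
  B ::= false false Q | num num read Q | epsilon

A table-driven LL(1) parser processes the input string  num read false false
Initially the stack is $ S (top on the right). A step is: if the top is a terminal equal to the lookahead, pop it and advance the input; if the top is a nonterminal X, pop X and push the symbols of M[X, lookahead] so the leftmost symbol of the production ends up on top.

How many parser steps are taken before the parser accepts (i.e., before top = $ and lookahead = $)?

7

step 1: stack=$ S  input=num read false false $  — expand S ::= num read B
step 2: stack=$ B read num  input=num read false false $  — match num
step 3: stack=$ B read  input=read false false $  — match read
step 4: stack=$ B  input=false false $  — expand B ::= false false Q
step 5: stack=$ Q false false  input=false false $  — match false
step 6: stack=$ Q false  input=false $  — match false
step 7: stack=$ Q  input=$  — expand Q ::= epsilon
Accept reached after 7 steps.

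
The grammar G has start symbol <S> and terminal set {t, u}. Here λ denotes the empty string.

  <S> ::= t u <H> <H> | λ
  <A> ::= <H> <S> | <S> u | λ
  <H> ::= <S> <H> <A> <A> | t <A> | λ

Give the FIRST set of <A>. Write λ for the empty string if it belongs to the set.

{λ, t, u}

FIRST(<S>): from <S>::=t u <H> <H> we get {t}; from <S>::=λ we get {λ}. So FIRST(<S>) = {λ, t}.
FIRST(<A>): from <A>::=<H> <S> we get {λ, t, u}; from <A>::=<S> u we get {t, u}; from <A>::=λ we get {λ}. So FIRST(<A>) = {λ, t, u}.
FIRST(<H>): from <H>::=<S> <H> <A> <A> we get {λ, t, u}; from <H>::=t <A> we get {t}; from <H>::=λ we get {λ}. So FIRST(<H>) = {λ, t, u}.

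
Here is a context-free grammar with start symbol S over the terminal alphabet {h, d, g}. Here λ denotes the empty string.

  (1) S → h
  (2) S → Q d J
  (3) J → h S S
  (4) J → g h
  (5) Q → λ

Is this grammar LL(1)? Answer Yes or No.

Yes

FIRST(S) = {d, h}
FIRST(J) = {g, h}
FIRST(Q) = {λ}
FOLLOW(S) = {$, d, h}
FOLLOW(J) = {$, d, h}
FOLLOW(Q) = {d}
Each cell of M receives at most one production.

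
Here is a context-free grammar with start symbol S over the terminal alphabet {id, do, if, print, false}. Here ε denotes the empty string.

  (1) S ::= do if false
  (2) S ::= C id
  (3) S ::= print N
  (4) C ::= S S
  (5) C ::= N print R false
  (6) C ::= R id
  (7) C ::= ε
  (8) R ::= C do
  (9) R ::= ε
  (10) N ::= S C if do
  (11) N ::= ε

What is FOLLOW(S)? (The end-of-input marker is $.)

FIRST(S): from S::=do if false we get {do}; from S::=C id we get {do, id, print}; from S::=print N we get {print}. So FIRST(S) = {do, id, print}.
FIRST(N): from N::=S C if do we get {do, id, print}; from N::=ε we get {ε}. So FIRST(N) = {ε, do, id, print}.
FIRST(C): from C::=S S we get {do, id, print}; from C::=N print R false we get {do, id, print}; from C::=R id we get {do, id, print}; from C::=ε we get {ε}. So FIRST(C) = {ε, do, id, print}.
FIRST(R): from R::=C do we get {do, id, print}; from R::=ε we get {ε}. So FIRST(R) = {ε, do, id, print}.
FOLLOW(S) includes $ since S is the start symbol.
FOLLOW(C): in S::=C id, C is followed by id with FIRST {id}; in R::=C do, C is followed by do with FIRST {do}; in N::=S C if do, C is followed by if do with FIRST {if}. Thus FOLLOW(C) = {do, id, if}.
FOLLOW(S): in C::=S S (occurrence 1), S is followed by S with FIRST {do, id, print}; in C::=S S (occurrence 2), the suffix after S is empty, so FOLLOW(S) ⊇ FOLLOW(C) = {do, id, if}; in N::=S C if do, S is followed by C if do with FIRST {do, id, if, print}. Thus FOLLOW(S) = {$, do, id, if, print}.
FOLLOW(R): in C::=N print R false, R is followed by false with FIRST {false}; in C::=R id, R is followed by id with FIRST {id}. Thus FOLLOW(R) = {false, id}.
FOLLOW(N): in S::=print N, the suffix after N is empty, so FOLLOW(N) ⊇ FOLLOW(S) = {$, do, id, if, print}; in C::=N print R false, N is followed by print R false with FIRST {print}. Thus FOLLOW(N) = {$, do, id, if, print}.

{$, do, id, if, print}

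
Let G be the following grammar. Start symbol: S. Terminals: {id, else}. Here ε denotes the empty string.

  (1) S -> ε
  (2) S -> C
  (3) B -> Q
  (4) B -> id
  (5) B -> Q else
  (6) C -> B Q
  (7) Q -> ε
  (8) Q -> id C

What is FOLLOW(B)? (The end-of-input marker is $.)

{$, else, id}

FIRST(Q) = {ε, id}
FIRST(B) = {ε, else, id}  (via Q, Q else)
FIRST(C) = {ε, else, id}  (via B Q)
FIRST(S) = {ε, else, id}  (via C)
FOLLOW(S) includes $ since S is the start symbol.
FOLLOW(S): S appears on no right-hand side. Thus FOLLOW(S) = {$}.
FOLLOW(B): in C->B Q, B is followed by Q with FIRST {ε, id}; in C->B Q, the suffix after B is nullable, so FOLLOW(B) ⊇ FOLLOW(C) = {$, else, id}. Thus FOLLOW(B) = {$, else, id}.
FOLLOW(C): in S->C, the suffix after C is empty, so FOLLOW(C) ⊇ FOLLOW(S) = {$}; in Q->id C, the suffix after C is empty, so FOLLOW(C) ⊇ FOLLOW(Q) = {$, else, id}. Thus FOLLOW(C) = {$, else, id}.
FOLLOW(Q): in B->Q, the suffix after Q is empty, so FOLLOW(Q) ⊇ FOLLOW(B) = {$, else, id}; in B->Q else, Q is followed by else with FIRST {else}; in C->B Q, the suffix after Q is empty, so FOLLOW(Q) ⊇ FOLLOW(C) = {$, else, id}. Thus FOLLOW(Q) = {$, else, id}.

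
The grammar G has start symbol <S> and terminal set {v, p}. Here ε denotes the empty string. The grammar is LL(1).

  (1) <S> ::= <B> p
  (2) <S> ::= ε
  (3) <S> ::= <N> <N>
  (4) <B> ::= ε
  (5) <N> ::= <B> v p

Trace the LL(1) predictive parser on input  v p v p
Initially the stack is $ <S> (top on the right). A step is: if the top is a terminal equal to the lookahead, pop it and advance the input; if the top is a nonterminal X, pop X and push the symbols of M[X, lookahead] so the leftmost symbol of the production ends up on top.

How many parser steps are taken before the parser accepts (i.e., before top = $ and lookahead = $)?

9

step 1: stack=$ <S>  input=v p v p $  — expand <S> ::= <N> <N>
step 2: stack=$ <N> <N>  input=v p v p $  — expand <N> ::= <B> v p
step 3: stack=$ <N> p v <B>  input=v p v p $  — expand <B> ::= ε
step 4: stack=$ <N> p v  input=v p v p $  — match v
step 5: stack=$ <N> p  input=p v p $  — match p
step 6: stack=$ <N>  input=v p $  — expand <N> ::= <B> v p
step 7: stack=$ p v <B>  input=v p $  — expand <B> ::= ε
step 8: stack=$ p v  input=v p $  — match v
step 9: stack=$ p  input=p $  — match p
Accept reached after 9 steps.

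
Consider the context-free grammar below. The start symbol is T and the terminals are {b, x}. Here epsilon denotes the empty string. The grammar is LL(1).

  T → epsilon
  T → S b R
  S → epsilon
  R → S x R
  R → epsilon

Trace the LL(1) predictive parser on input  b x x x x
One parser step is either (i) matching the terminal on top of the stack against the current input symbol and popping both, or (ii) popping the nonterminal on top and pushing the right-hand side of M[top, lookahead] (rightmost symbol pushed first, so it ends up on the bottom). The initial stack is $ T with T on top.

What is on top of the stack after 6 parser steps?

step 1: stack=$ T  input=b x x x x $  — expand T → S b R
step 2: stack=$ R b S  input=b x x x x $  — expand S → epsilon
step 3: stack=$ R b  input=b x x x x $  — match b
step 4: stack=$ R  input=x x x x $  — expand R → S x R
step 5: stack=$ R x S  input=x x x x $  — expand S → epsilon
step 6: stack=$ R x  input=x x x x $  — match x
Stack after step 6: $ R (top = R).

R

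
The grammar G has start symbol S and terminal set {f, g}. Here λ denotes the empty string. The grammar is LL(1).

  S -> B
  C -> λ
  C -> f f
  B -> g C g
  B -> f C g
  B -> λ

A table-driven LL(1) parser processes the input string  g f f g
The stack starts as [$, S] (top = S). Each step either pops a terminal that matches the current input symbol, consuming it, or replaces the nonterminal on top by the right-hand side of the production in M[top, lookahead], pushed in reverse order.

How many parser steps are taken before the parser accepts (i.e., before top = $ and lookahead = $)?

     Stack    Input      Action
  1  $ S      g f f g $  expand S -> B
  2  $ B      g f f g $  expand B -> g C g
  3  $ g C g  g f f g $  match g
  4  $ g C    f f g $    expand C -> f f
  5  $ g f f  f f g $    match f
  6  $ g f    f g $      match f
  7  $ g      g $        match g
Accept reached after 7 steps.

7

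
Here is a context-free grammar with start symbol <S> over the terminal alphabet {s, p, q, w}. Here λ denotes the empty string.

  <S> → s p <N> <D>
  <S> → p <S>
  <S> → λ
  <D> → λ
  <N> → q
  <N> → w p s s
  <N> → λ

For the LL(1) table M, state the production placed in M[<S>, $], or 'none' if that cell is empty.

<S> → λ

FIRST(<S>) = {λ, p, s}
FIRST(<D>) = {λ}
FIRST(<N>) = {λ, q, w}
FOLLOW(<S>) includes $ since <S> is the start symbol.
FOLLOW(<S>): in <S>→p <S>, the suffix after <S> is empty (adds nothing new). Thus FOLLOW(<S>) = {$}.
For <S> → s p <N> <D>: FIRST(s p <N> <D>) = {s}, so it goes in M[<S>, t] for t ∈ {s}.
For <S> → p <S>: FIRST(p <S>) = {p}, so it goes in M[<S>, t] for t ∈ {p}.
For <S> → λ: FIRST(λ) = {λ}, so it goes in M[<S>, t] for t ∈ {}; since λ ∈ FIRST, also for every t ∈ FOLLOW(<S>) = {$}.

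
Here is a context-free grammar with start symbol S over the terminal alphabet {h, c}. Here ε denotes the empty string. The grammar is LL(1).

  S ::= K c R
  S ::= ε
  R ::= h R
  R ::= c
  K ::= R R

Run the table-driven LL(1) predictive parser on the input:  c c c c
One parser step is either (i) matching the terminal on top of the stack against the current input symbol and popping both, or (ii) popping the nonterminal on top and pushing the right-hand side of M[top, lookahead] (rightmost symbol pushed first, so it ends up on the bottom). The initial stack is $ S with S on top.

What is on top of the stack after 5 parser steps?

step 1: stack=$ S  input=c c c c $  — expand S ::= K c R
step 2: stack=$ R c K  input=c c c c $  — expand K ::= R R
step 3: stack=$ R c R R  input=c c c c $  — expand R ::= c
step 4: stack=$ R c R c  input=c c c c $  — match c
step 5: stack=$ R c R  input=c c c $  — expand R ::= c
Stack after step 5: $ R c c (top = c).

c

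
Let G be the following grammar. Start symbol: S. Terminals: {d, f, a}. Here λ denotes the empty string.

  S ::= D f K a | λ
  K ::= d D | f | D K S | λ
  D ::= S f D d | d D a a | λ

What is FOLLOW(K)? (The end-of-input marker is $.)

FIRST(S): from S::=D f K a we get {d, f}; from S::=λ we get {λ}. So FIRST(S) = {λ, d, f}.
FIRST(D): from D::=S f D d we get {d, f}; from D::=d D a a we get {d}; from D::=λ we get {λ}. So FIRST(D) = {λ, d, f}.
FIRST(K): from K::=d D we get {d}; from K::=f we get {f}; from K::=D K S we get {λ, d, f}; from K::=λ we get {λ}. So FIRST(K) = {λ, d, f}.
FOLLOW(S) includes $ since S is the start symbol.
FOLLOW(K): in S::=D f K a, K is followed by a with FIRST {a}; in K::=D K S, K is followed by S with FIRST {λ, d, f}; in K::=D K S, the suffix after K is nullable (adds nothing new). Thus FOLLOW(K) = {a, d, f}.
FOLLOW(S): in K::=D K S, the suffix after S is empty, so FOLLOW(S) ⊇ FOLLOW(K) = {a, d, f}; in D::=S f D d, S is followed by f D d with FIRST {f}. Thus FOLLOW(S) = {$, a, d, f}.
FOLLOW(D): in S::=D f K a, D is followed by f K a with FIRST {f}; in K::=d D, the suffix after D is empty, so FOLLOW(D) ⊇ FOLLOW(K) = {a, d, f}; in K::=D K S, D is followed by K S with FIRST {λ, d, f}; in K::=D K S, the suffix after D is nullable, so FOLLOW(D) ⊇ FOLLOW(K) = {a, d, f}; in D::=S f D d, D is followed by d with FIRST {d}; in D::=d D a a, D is followed by a a with FIRST {a}. Thus FOLLOW(D) = {a, d, f}.

{a, d, f}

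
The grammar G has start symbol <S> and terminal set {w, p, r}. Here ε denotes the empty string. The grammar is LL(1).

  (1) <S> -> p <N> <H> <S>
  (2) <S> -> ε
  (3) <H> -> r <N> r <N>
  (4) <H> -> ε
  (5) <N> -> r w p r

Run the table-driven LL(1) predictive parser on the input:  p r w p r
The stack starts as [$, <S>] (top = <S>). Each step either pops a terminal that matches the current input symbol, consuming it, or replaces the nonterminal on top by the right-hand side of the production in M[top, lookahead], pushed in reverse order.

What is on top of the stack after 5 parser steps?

p

step 1: stack=$ <S>  input=p r w p r $  — expand <S> -> p <N> <H> <S>
step 2: stack=$ <S> <H> <N> p  input=p r w p r $  — match p
step 3: stack=$ <S> <H> <N>  input=r w p r $  — expand <N> -> r w p r
step 4: stack=$ <S> <H> r p w r  input=r w p r $  — match r
step 5: stack=$ <S> <H> r p w  input=w p r $  — match w
Stack after step 5: $ <S> <H> r p (top = p).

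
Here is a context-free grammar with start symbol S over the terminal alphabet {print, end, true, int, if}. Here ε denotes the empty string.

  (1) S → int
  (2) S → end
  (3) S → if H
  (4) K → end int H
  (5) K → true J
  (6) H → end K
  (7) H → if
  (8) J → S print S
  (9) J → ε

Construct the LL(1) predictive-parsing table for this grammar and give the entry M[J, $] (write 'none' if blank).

J → ε

FIRST(S): from S→int we get {int}; from S→end we get {end}; from S→if H we get {if}. So FIRST(S) = {end, if, int}.
FIRST(K): from K→end int H we get {end}; from K→true J we get {true}. So FIRST(K) = {end, true}.
FIRST(H): from H→end K we get {end}; from H→if we get {if}. So FIRST(H) = {end, if}.
FIRST(J): from J→S print S we get {end, if, int}; from J→ε we get {ε}. So FIRST(J) = {ε, end, if, int}.
FOLLOW(S) includes $ since S is the start symbol.
FOLLOW(K): in H→end K, the suffix after K is empty, so FOLLOW(K) ⊇ FOLLOW(H) = {$, print}. Thus FOLLOW(K) = {$, print}.
FOLLOW(J): in K→true J, the suffix after J is empty, so FOLLOW(J) ⊇ FOLLOW(K) = {$, print}. Thus FOLLOW(J) = {$, print}.
For J → S print S: FIRST(S print S) = {end, if, int}, so it goes in M[J, t] for t ∈ {end, if, int}.
For J → ε: FIRST(ε) = {ε}, so it goes in M[J, t] for t ∈ {}; since ε ∈ FIRST, also for every t ∈ FOLLOW(J) = {$, print}.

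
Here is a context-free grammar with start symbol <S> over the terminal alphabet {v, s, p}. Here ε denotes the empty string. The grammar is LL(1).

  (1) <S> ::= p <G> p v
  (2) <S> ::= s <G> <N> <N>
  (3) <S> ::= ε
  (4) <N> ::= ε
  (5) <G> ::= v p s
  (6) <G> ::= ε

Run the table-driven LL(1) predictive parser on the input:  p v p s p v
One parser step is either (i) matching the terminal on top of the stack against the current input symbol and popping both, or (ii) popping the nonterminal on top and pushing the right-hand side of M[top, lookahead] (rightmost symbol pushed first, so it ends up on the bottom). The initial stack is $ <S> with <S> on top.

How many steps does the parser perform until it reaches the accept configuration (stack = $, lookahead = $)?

8

     Stack        Input          Action
  1  $ <S>        p v p s p v $  expand <S> ::= p <G> p v
  2  $ v p <G> p  p v p s p v $  match p
  3  $ v p <G>    v p s p v $    expand <G> ::= v p s
  4  $ v p s p v  v p s p v $    match v
  5  $ v p s p    p s p v $      match p
  6  $ v p s      s p v $        match s
  7  $ v p        p v $          match p
  8  $ v          v $            match v
Accept reached after 8 steps.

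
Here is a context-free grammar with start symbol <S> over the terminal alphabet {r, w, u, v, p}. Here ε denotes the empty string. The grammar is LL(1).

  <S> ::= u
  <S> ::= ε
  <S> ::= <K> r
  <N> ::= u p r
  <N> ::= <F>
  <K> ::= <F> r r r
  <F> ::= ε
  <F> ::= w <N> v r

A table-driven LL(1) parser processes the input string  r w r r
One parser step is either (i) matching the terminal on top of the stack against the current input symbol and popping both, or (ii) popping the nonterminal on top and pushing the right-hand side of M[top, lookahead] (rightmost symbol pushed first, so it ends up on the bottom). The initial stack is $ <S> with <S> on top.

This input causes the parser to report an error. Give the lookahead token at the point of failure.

w

step 1: stack=$ <S>  input=r w r r $  — expand <S> ::= <K> r
step 2: stack=$ r <K>  input=r w r r $  — expand <K> ::= <F> r r r
step 3: stack=$ r r r r <F>  input=r w r r $  — expand <F> ::= ε
step 4: stack=$ r r r r  input=r w r r $  — match r
step 5: stack=$ r r r  input=w r r $  — error: top is terminal r but lookahead is w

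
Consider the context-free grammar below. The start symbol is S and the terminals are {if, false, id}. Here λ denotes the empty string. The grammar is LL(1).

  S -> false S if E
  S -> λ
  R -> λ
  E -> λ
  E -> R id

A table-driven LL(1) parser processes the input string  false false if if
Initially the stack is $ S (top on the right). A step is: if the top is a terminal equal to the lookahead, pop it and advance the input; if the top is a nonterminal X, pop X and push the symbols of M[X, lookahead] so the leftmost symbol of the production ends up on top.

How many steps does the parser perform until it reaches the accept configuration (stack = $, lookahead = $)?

9

     Stack                Input                Action
  1  $ S                  false false if if $  expand S -> false S if E
  2  $ E if S false       false false if if $  match false
  3  $ E if S             false if if $        expand S -> false S if E
  4  $ E if E if S false  false if if $        match false
  5  $ E if E if S        if if $              expand S -> λ
  6  $ E if E if          if if $              match if
  7  $ E if E             if $                 expand E -> λ
  8  $ E if               if $                 match if
  9  $ E                  $                    expand E -> λ
Accept reached after 9 steps.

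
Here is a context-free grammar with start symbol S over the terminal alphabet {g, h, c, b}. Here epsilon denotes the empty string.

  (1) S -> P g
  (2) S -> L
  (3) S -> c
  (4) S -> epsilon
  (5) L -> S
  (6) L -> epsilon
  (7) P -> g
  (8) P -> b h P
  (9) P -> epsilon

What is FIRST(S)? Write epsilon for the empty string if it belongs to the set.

FIRST(P): from P->g we get {g}; from P->b h P we get {b}; from P->epsilon we get {epsilon}. So FIRST(P) = {epsilon, b, g}.
FIRST(S): from S->P g we get {b, g}; from S->L we get {epsilon, b, c, g}; from S->c we get {c}; from S->epsilon we get {epsilon}. So FIRST(S) = {epsilon, b, c, g}.
FIRST(L): from L->S we get {epsilon, b, c, g}; from L->epsilon we get {epsilon}. So FIRST(L) = {epsilon, b, c, g}.

{epsilon, b, c, g}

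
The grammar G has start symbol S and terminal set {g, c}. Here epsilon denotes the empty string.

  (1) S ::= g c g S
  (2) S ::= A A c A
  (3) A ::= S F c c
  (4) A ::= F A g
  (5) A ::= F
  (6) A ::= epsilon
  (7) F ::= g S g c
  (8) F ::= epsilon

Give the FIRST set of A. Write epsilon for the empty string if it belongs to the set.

FIRST(F): from F::=g S g c we get {g}; from F::=epsilon we get {epsilon}. So FIRST(F) = {epsilon, g}.
FIRST(S): from S::=g c g S we get {g}; from S::=A A c A we get {c, g}. So FIRST(S) = {c, g}.
FIRST(A): from A::=S F c c we get {c, g}; from A::=F A g we get {c, g}; from A::=F we get {epsilon, g}; from A::=epsilon we get {epsilon}. So FIRST(A) = {epsilon, c, g}.

{epsilon, c, g}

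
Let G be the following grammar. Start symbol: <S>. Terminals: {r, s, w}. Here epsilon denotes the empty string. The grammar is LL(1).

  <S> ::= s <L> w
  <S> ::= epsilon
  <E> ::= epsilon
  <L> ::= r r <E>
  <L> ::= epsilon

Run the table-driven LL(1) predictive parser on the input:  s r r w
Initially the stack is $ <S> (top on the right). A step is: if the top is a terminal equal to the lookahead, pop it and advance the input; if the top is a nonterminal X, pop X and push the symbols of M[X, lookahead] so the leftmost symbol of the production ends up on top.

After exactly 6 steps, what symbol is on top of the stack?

step 1: stack=$ <S>  input=s r r w $  — expand <S> ::= s <L> w
step 2: stack=$ w <L> s  input=s r r w $  — match s
step 3: stack=$ w <L>  input=r r w $  — expand <L> ::= r r <E>
step 4: stack=$ w <E> r r  input=r r w $  — match r
step 5: stack=$ w <E> r  input=r w $  — match r
step 6: stack=$ w <E>  input=w $  — expand <E> ::= epsilon
Stack after step 6: $ w (top = w).

w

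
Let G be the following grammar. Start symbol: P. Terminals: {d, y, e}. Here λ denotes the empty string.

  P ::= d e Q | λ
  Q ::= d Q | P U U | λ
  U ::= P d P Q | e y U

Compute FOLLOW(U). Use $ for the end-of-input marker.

{$, d, e}

FIRST(P): from P::=d e Q we get {d}; from P::=λ we get {λ}. So FIRST(P) = {λ, d}.
FIRST(U): from U::=P d P Q we get {d}; from U::=e y U we get {e}. So FIRST(U) = {d, e}.
FIRST(Q): from Q::=d Q we get {d}; from Q::=P U U we get {d, e}; from Q::=λ we get {λ}. So FIRST(Q) = {λ, d, e}.
FOLLOW(P) includes $ since P is the start symbol.
FOLLOW(P): in Q::=P U U, P is followed by U U with FIRST {d, e}; in U::=P d P Q (occurrence 1), P is followed by d P Q with FIRST {d}; in U::=P d P Q (occurrence 2), P is followed by Q with FIRST {λ, d, e}; in U::=P d P Q (occurrence 2), the suffix after P is nullable, so FOLLOW(P) ⊇ FOLLOW(U) = {$, d, e}. Thus FOLLOW(P) = {$, d, e}.
FOLLOW(Q): in P::=d e Q, the suffix after Q is empty, so FOLLOW(Q) ⊇ FOLLOW(P) = {$, d, e}; in Q::=d Q, the suffix after Q is empty (adds nothing new); in U::=P d P Q, the suffix after Q is empty, so FOLLOW(Q) ⊇ FOLLOW(U) = {$, d, e}. Thus FOLLOW(Q) = {$, d, e}.
FOLLOW(U): in Q::=P U U (occurrence 1), U is followed by U with FIRST {d, e}; in Q::=P U U (occurrence 2), the suffix after U is empty, so FOLLOW(U) ⊇ FOLLOW(Q) = {$, d, e}; in U::=e y U, the suffix after U is empty (adds nothing new). Thus FOLLOW(U) = {$, d, e}.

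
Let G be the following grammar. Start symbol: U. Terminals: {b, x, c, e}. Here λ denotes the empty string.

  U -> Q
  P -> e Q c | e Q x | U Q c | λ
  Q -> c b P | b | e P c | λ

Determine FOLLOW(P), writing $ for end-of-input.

FIRST(Q): from Q->c b P we get {c}; from Q->b we get {b}; from Q->e P c we get {e}; from Q->λ we get {λ}. So FIRST(Q) = {λ, b, c, e}.
FIRST(U): from U->Q we get {λ, b, c, e}. So FIRST(U) = {λ, b, c, e}.
FIRST(P): from P->e Q c we get {e}; from P->e Q x we get {e}; from P->U Q c we get {b, c, e}; from P->λ we get {λ}. So FIRST(P) = {λ, b, c, e}.
FOLLOW(U) includes $ since U is the start symbol.
FOLLOW(U): in P->U Q c, U is followed by Q c with FIRST {b, c, e}. Thus FOLLOW(U) = {$, b, c, e}.
FOLLOW(Q): in U->Q, the suffix after Q is empty, so FOLLOW(Q) ⊇ FOLLOW(U) = {$, b, c, e}; in P->e Q c, Q is followed by c with FIRST {c}; in P->e Q x, Q is followed by x with FIRST {x}; in P->U Q c, Q is followed by c with FIRST {c}. Thus FOLLOW(Q) = {$, b, c, e, x}.
FOLLOW(P): in Q->c b P, the suffix after P is empty, so FOLLOW(P) ⊇ FOLLOW(Q) = {$, b, c, e, x}; in Q->e P c, P is followed by c with FIRST {c}. Thus FOLLOW(P) = {$, b, c, e, x}.

{$, b, c, e, x}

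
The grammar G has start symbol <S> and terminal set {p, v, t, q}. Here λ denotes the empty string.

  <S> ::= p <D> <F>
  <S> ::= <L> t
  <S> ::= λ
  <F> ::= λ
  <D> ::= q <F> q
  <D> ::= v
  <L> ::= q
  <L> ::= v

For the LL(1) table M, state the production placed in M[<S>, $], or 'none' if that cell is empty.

<S> ::= λ

FIRST(<F>) = {λ}
FIRST(<D>) = {q, v}
FIRST(<L>) = {q, v}
FIRST(<S>) = {λ, p, q, v}  (via <L> t)
FOLLOW(<S>) includes $ since <S> is the start symbol.
FOLLOW(<S>): <S> appears on no right-hand side. Thus FOLLOW(<S>) = {$}.
For <S> ::= p <D> <F>: FIRST(p <D> <F>) = {p}, so it goes in M[<S>, t] for t ∈ {p}.
For <S> ::= <L> t: FIRST(<L> t) = {q, v}, so it goes in M[<S>, t] for t ∈ {q, v}.
For <S> ::= λ: FIRST(λ) = {λ}, so it goes in M[<S>, t] for t ∈ {}; since λ ∈ FIRST, also for every t ∈ FOLLOW(<S>) = {$}.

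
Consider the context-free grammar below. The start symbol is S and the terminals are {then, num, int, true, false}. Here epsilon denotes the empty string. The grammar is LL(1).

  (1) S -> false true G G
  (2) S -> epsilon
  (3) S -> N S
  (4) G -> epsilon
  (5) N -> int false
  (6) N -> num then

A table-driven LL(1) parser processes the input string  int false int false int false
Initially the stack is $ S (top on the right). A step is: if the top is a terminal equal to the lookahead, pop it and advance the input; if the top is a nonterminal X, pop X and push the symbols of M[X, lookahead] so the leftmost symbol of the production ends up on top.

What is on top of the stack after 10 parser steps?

step 1: stack=$ S  input=int false int false int false $  — expand S -> N S
step 2: stack=$ S N  input=int false int false int false $  — expand N -> int false
step 3: stack=$ S false int  input=int false int false int false $  — match int
step 4: stack=$ S false  input=false int false int false $  — match false
step 5: stack=$ S  input=int false int false $  — expand S -> N S
step 6: stack=$ S N  input=int false int false $  — expand N -> int false
step 7: stack=$ S false int  input=int false int false $  — match int
step 8: stack=$ S false  input=false int false $  — match false
step 9: stack=$ S  input=int false $  — expand S -> N S
step 10: stack=$ S N  input=int false $  — expand N -> int false
Stack after step 10: $ S false int (top = int).

int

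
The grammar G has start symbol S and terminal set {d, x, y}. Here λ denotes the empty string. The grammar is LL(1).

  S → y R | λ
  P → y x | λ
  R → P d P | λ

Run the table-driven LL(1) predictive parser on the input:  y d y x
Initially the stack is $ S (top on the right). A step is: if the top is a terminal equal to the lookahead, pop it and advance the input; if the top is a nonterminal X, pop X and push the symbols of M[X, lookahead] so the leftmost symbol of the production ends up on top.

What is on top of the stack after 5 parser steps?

P

step 1: stack=$ S  input=y d y x $  — expand S → y R
step 2: stack=$ R y  input=y d y x $  — match y
step 3: stack=$ R  input=d y x $  — expand R → P d P
step 4: stack=$ P d P  input=d y x $  — expand P → λ
step 5: stack=$ P d  input=d y x $  — match d
Stack after step 5: $ P (top = P).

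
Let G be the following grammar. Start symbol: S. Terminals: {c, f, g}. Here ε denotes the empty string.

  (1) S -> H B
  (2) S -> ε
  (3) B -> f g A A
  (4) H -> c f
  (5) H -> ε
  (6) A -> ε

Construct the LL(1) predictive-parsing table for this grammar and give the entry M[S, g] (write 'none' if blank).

FIRST(B): from B->f g A A we get {f}. So FIRST(B) = {f}.
FIRST(H): from H->c f we get {c}; from H->ε we get {ε}. So FIRST(H) = {ε, c}.
FIRST(A): from A->ε we get {ε}. So FIRST(A) = {ε}.
FIRST(S): from S->H B we get {c, f}; from S->ε we get {ε}. So FIRST(S) = {ε, c, f}.
FOLLOW(S) includes $ since S is the start symbol.
FOLLOW(S): S appears on no right-hand side. Thus FOLLOW(S) = {$}.
For S -> H B: FIRST(H B) = {c, f}, so it goes in M[S, t] for t ∈ {c, f}.
For S -> ε: FIRST(ε) = {ε}, so it goes in M[S, t] for t ∈ {}; since ε ∈ FIRST, also for every t ∈ FOLLOW(S) = {$}.
None of these place a production in M[S, g].

none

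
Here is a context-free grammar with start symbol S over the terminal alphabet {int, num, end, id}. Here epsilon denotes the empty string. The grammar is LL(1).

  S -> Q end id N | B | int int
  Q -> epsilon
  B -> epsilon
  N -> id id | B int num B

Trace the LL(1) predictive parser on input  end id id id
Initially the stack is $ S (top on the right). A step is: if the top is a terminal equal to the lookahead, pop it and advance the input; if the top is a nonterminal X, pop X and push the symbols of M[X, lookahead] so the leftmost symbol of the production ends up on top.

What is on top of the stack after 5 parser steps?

     Stack         Input           Action
  1  $ S           end id id id $  expand S -> Q end id N
  2  $ N id end Q  end id id id $  expand Q -> epsilon
  3  $ N id end    end id id id $  match end
  4  $ N id        id id id $      match id
  5  $ N           id id $         expand N -> id id
Stack after step 5: $ id id (top = id).

id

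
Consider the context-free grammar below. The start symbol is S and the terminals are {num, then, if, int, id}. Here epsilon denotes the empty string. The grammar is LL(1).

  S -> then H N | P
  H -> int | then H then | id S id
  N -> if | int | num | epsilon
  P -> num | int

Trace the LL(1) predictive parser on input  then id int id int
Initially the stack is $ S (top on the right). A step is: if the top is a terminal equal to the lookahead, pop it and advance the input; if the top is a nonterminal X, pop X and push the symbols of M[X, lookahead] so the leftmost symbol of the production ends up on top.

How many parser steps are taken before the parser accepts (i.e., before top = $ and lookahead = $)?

10

step 1: stack=$ S  input=then id int id int $  — expand S -> then H N
step 2: stack=$ N H then  input=then id int id int $  — match then
step 3: stack=$ N H  input=id int id int $  — expand H -> id S id
step 4: stack=$ N id S id  input=id int id int $  — match id
step 5: stack=$ N id S  input=int id int $  — expand S -> P
step 6: stack=$ N id P  input=int id int $  — expand P -> int
step 7: stack=$ N id int  input=int id int $  — match int
step 8: stack=$ N id  input=id int $  — match id
step 9: stack=$ N  input=int $  — expand N -> int
step 10: stack=$ int  input=int $  — match int
Accept reached after 10 steps.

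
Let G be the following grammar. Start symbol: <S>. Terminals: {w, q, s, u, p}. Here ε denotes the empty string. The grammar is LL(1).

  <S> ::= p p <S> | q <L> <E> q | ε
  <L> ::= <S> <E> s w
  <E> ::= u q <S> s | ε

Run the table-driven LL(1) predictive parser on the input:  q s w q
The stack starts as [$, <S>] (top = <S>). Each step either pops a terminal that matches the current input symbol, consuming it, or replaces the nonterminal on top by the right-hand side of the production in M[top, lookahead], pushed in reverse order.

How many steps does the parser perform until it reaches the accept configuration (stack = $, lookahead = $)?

9

     Stack                Input      Action
  1  $ <S>                q s w q $  expand <S> ::= q <L> <E> q
  2  $ q <E> <L> q        q s w q $  match q
  3  $ q <E> <L>          s w q $    expand <L> ::= <S> <E> s w
  4  $ q <E> w s <E> <S>  s w q $    expand <S> ::= ε
  5  $ q <E> w s <E>      s w q $    expand <E> ::= ε
  6  $ q <E> w s          s w q $    match s
  7  $ q <E> w            w q $      match w
  8  $ q <E>              q $        expand <E> ::= ε
  9  $ q                  q $        match q
Accept reached after 9 steps.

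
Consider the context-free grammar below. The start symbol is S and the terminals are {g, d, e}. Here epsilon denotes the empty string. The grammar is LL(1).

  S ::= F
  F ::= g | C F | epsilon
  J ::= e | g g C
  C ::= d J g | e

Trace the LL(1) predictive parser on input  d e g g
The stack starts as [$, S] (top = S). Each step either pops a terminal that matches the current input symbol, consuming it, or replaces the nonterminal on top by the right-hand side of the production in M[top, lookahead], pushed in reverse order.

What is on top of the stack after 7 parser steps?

F

     Stack      Input      Action
  1  $ S        d e g g $  expand S ::= F
  2  $ F        d e g g $  expand F ::= C F
  3  $ F C      d e g g $  expand C ::= d J g
  4  $ F g J d  d e g g $  match d
  5  $ F g J    e g g $    expand J ::= e
  6  $ F g e    e g g $    match e
  7  $ F g      g g $      match g
Stack after step 7: $ F (top = F).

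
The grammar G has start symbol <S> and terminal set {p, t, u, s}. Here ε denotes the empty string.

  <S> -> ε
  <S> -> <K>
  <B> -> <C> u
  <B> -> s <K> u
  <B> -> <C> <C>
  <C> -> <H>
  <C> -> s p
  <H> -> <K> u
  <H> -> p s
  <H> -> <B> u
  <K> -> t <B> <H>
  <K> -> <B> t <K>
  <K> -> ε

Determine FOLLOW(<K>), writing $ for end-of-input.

{$, u}

FIRST(<S>): from <S>->ε we get {ε}; from <S>-><K> we get {ε, p, s, t, u}. So FIRST(<S>) = {ε, p, s, t, u}.
FIRST(<B>): from <B>-><C> u we get {p, s, t, u}; from <B>->s <K> u we get {s}; from <B>-><C> <C> we get {p, s, t, u}. So FIRST(<B>) = {p, s, t, u}.
FIRST(<K>): from <K>->t <B> <H> we get {t}; from <K>-><B> t <K> we get {p, s, t, u}; from <K>->ε we get {ε}. So FIRST(<K>) = {ε, p, s, t, u}.
FIRST(<H>): from <H>-><K> u we get {p, s, t, u}; from <H>->p s we get {p}; from <H>-><B> u we get {p, s, t, u}. So FIRST(<H>) = {p, s, t, u}.
FIRST(<C>): from <C>-><H> we get {p, s, t, u}; from <C>->s p we get {s}. So FIRST(<C>) = {p, s, t, u}.
FOLLOW(<S>) includes $ since <S> is the start symbol.
FOLLOW(<S>): <S> appears on no right-hand side. Thus FOLLOW(<S>) = {$}.
FOLLOW(<B>): in <H>-><B> u, <B> is followed by u with FIRST {u}; in <K>->t <B> <H>, <B> is followed by <H> with FIRST {p, s, t, u}; in <K>-><B> t <K>, <B> is followed by t <K> with FIRST {t}. Thus FOLLOW(<B>) = {p, s, t, u}.
FOLLOW(<C>): in <B>-><C> u, <C> is followed by u with FIRST {u}; in <B>-><C> <C> (occurrence 1), <C> is followed by <C> with FIRST {p, s, t, u}; in <B>-><C> <C> (occurrence 2), the suffix after <C> is empty, so FOLLOW(<C>) ⊇ FOLLOW(<B>) = {p, s, t, u}. Thus FOLLOW(<C>) = {p, s, t, u}.
FOLLOW(<K>): in <S>-><K>, the suffix after <K> is empty, so FOLLOW(<K>) ⊇ FOLLOW(<S>) = {$}; in <B>->s <K> u, <K> is followed by u with FIRST {u}; in <H>-><K> u, <K> is followed by u with FIRST {u}; in <K>-><B> t <K>, the suffix after <K> is empty (adds nothing new). Thus FOLLOW(<K>) = {$, u}.
FOLLOW(<H>): in <C>-><H>, the suffix after <H> is empty, so FOLLOW(<H>) ⊇ FOLLOW(<C>) = {p, s, t, u}; in <K>->t <B> <H>, the suffix after <H> is empty, so FOLLOW(<H>) ⊇ FOLLOW(<K>) = {$, u}. Thus FOLLOW(<H>) = {$, p, s, t, u}.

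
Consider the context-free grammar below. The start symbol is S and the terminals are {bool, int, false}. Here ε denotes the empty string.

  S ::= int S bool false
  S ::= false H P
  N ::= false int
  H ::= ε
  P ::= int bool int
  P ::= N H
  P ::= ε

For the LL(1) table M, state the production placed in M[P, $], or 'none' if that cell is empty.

FIRST(S) = {false, int}
FIRST(N) = {false}
FIRST(H) = {ε}
FIRST(P) = {ε, false, int}  (via N H)
FOLLOW(S) includes $ since S is the start symbol.
FOLLOW(S): in S::=int S bool false, S is followed by bool false with FIRST {bool}. Thus FOLLOW(S) = {$, bool}.
FOLLOW(P): in S::=false H P, the suffix after P is empty, so FOLLOW(P) ⊇ FOLLOW(S) = {$, bool}. Thus FOLLOW(P) = {$, bool}.
For P ::= int bool int: FIRST(int bool int) = {int}, so it goes in M[P, t] for t ∈ {int}.
For P ::= N H: FIRST(N H) = {false}, so it goes in M[P, t] for t ∈ {false}.
For P ::= ε: FIRST(ε) = {ε}, so it goes in M[P, t] for t ∈ {}; since ε ∈ FIRST, also for every t ∈ FOLLOW(P) = {$, bool}.

P ::= ε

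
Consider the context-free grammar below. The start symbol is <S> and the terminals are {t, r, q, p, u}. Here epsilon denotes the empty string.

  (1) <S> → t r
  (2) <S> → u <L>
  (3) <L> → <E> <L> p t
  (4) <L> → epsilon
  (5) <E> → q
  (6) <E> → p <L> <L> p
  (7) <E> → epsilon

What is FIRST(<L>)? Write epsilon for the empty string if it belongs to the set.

{epsilon, p, q}

FIRST(<S>): from <S>→t r we get {t}; from <S>→u <L> we get {u}. So FIRST(<S>) = {t, u}.
FIRST(<E>): from <E>→q we get {q}; from <E>→p <L> <L> p we get {p}; from <E>→epsilon we get {epsilon}. So FIRST(<E>) = {epsilon, p, q}.
FIRST(<L>): from <L>→<E> <L> p t we get {p, q}; from <L>→epsilon we get {epsilon}. So FIRST(<L>) = {epsilon, p, q}.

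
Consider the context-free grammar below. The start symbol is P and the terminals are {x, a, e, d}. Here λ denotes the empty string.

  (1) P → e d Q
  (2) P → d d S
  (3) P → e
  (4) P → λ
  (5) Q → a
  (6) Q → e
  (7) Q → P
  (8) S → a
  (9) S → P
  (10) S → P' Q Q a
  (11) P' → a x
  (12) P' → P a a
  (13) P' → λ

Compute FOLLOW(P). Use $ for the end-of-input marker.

FIRST(P): from P→e d Q we get {e}; from P→d d S we get {d}; from P→e we get {e}; from P→λ we get {λ}. So FIRST(P) = {λ, d, e}.
FIRST(Q): from Q→a we get {a}; from Q→e we get {e}; from Q→P we get {λ, d, e}. So FIRST(Q) = {λ, a, d, e}.
FIRST(P'): from P'→a x we get {a}; from P'→P a a we get {a, d, e}; from P'→λ we get {λ}. So FIRST(P') = {λ, a, d, e}.
FIRST(S): from S→a we get {a}; from S→P we get {λ, d, e}; from S→P' Q Q a we get {a, d, e}. So FIRST(S) = {λ, a, d, e}.
FOLLOW(P) includes $ since P is the start symbol.
FOLLOW(P'): in S→P' Q Q a, P' is followed by Q Q a with FIRST {a, d, e}. Thus FOLLOW(P') = {a, d, e}.
FOLLOW(P): in Q→P, the suffix after P is empty, so FOLLOW(P) ⊇ FOLLOW(Q) = {$, a, d, e}; in S→P, the suffix after P is empty, so FOLLOW(P) ⊇ FOLLOW(S) = {$, a, d, e}; in P'→P a a, P is followed by a a with FIRST {a}. Thus FOLLOW(P) = {$, a, d, e}.
FOLLOW(Q): in P→e d Q, the suffix after Q is empty, so FOLLOW(Q) ⊇ FOLLOW(P) = {$, a, d, e}; in S→P' Q Q a (occurrence 1), Q is followed by Q a with FIRST {a, d, e}; in S→P' Q Q a (occurrence 2), Q is followed by a with FIRST {a}. Thus FOLLOW(Q) = {$, a, d, e}.
FOLLOW(S): in P→d d S, the suffix after S is empty, so FOLLOW(S) ⊇ FOLLOW(P) = {$, a, d, e}. Thus FOLLOW(S) = {$, a, d, e}.

{$, a, d, e}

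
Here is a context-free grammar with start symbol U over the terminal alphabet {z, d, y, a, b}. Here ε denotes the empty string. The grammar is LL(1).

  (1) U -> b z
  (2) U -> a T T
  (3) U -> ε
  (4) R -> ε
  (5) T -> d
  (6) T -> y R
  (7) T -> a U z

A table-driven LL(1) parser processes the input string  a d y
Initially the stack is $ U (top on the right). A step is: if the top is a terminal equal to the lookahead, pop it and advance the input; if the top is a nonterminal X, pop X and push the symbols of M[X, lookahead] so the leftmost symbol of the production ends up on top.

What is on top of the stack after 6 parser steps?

R

     Stack    Input    Action
  1  $ U      a d y $  expand U -> a T T
  2  $ T T a  a d y $  match a
  3  $ T T    d y $    expand T -> d
  4  $ T d    d y $    match d
  5  $ T      y $      expand T -> y R
  6  $ R y    y $      match y
Stack after step 6: $ R (top = R).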